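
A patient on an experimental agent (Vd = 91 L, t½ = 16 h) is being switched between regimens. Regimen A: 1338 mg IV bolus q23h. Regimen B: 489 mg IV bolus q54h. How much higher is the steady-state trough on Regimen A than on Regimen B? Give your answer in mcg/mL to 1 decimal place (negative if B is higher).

8.0 mcg/mL

Regimen A: f = (1/2)^(23/16) ≈ 0.3692; Cmin,ss = (1338/91)·f/(1−f) ≈ 8.606 mcg/mL.
Regimen B: f = (1/2)^(54/16) ≈ 0.0964; Cmin,ss = (489/91)·f/(1−f) ≈ 0.573 mcg/mL.
Difference ≈ 8.606 − 0.573 ≈ 8.033 mcg/mL.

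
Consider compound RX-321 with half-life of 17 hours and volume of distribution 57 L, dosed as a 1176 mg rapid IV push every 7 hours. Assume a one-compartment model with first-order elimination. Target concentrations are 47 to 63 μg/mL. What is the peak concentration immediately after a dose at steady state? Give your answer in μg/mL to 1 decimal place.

83.1 μg/mL

τ/t½ = 7/17 ≈ 0.41176, so fraction remaining f = (1/2)^(7/17) ≈ 0.7517.
Accumulation ratio R = 1/(1 − f) ≈ 1/0.2483 ≈ 4.0274.
Each bolus raises the concentration by D/Vd = 1176/57 ≈ 20.632 μg/mL.
Cmax,ss = C₀/(1 − f) ≈ 20.632/0.2483 ≈ 83.093 μg/mL.
Peak 83.1 μg/mL vs MTC 63 μg/mL: exceeds toxic threshold.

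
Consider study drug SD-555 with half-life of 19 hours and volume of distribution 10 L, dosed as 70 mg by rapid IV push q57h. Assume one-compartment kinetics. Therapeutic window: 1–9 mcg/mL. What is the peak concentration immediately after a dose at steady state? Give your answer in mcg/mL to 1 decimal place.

8.0 mcg/mL

The dosing interval is 3 half-lives, so f = 2^(−3) = 0.125.
At steady state, R = 1/(1 − 0.125) = 8/7.
Single-dose peak C₀ = D/Vd = 70/10 = 7 mcg/mL.
Steady-state peak Cmax,ss = C₀·R = 7 × 8/7 ≈ 8.000 mcg/mL.
Peak 8.0 mcg/mL vs MTC 9 mcg/mL: below toxic threshold.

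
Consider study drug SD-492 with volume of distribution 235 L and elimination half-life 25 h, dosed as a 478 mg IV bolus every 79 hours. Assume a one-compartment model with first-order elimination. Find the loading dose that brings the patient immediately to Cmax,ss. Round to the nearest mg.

f = (1/2)^(79/25) ≈ 0.111878; accumulation ratio R = 1/(1−f) ≈ 1.12597.
Loading dose to hit Cmax,ss on first dose: D_load = D_maint·R ≈ 478 × 1.12597 ≈ 538.21 mg.

538 mg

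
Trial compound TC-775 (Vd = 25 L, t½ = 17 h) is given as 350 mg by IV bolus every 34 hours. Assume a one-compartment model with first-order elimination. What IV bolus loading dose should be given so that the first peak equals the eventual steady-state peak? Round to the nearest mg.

f = (1/2)^(34/17) ≈ 0.250000; accumulation ratio R = 1/(1−f) ≈ 1.33333.
Loading dose to hit Cmax,ss on first dose: D_load = D_maint·R ≈ 350 × 1.33333 ≈ 466.67 mg.

467 mg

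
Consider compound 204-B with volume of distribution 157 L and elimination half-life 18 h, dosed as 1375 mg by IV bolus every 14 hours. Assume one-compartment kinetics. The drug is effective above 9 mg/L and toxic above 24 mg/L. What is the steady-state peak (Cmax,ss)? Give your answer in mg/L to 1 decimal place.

21.0 mg/L

τ/t½ = 14/18 ≈ 0.77778, so fraction remaining f = (1/2)^(14/18) ≈ 0.5833.
At steady state, accumulation factor R = 1/(1 − e^(−kτ)) ≈ 2.3998.
Single-dose peak C₀ = D/Vd = 1375/157 ≈ 8.758 mg/L.
Steady-state peak Cmax,ss = C₀·R ≈ 8.758 × 2.3998 ≈ 21.017 mg/L.
Peak 21.0 mg/L vs MTC 24 mg/L: below toxic threshold.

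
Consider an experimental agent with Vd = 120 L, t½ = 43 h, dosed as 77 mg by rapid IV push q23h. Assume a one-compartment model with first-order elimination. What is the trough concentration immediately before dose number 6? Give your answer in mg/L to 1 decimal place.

f = (1/2)^(τ/t½) = (1/2)^(23/43) ≈ 0.6902.
C₀ = D/Vd = 77/120 ≈ 0.642 mg/L.
Before the 6th dose, 5 doses have been given. Superposition: Cmin = C₀·(f + f² + … + f^5).
≈ 0.642 × (0.6902 + 0.4764 + 0.3288 + 0.2269 + 0.1566) ≈ 0.642 × 1.8789 ≈ 1.206 mg/L.

1.2 mg/L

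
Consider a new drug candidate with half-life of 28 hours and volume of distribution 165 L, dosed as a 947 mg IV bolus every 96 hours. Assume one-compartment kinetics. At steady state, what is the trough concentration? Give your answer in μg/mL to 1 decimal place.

0.6 μg/mL

Over one 96-h interval, 96/28 ≈ 3.4286 half-lives elapse, leaving f ≈ 0.0929 of each dose.
Each bolus raises the concentration by D/Vd = 947/165 ≈ 5.739 μg/mL.
Steady-state trough Cmin,ss = C₀·f/(1−f) ≈ 5.739 × 0.0929/0.9071 ≈ 0.588 μg/mL.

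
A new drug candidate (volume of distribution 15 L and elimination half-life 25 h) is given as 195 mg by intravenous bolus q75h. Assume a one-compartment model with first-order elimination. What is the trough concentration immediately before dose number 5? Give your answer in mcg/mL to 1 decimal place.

1.9 mcg/mL

f = (1/2)^(τ/t½) = (1/2)^(75/25) ≈ 0.1250.
C₀ = D/Vd = 195/15 ≈ 13.000 mcg/mL.
Before the 5th dose, 4 doses have been given. Superposition: Cmin = C₀·(f + f² + … + f^4).
≈ 13.000 × (0.1250 + 0.0156 + 0.0020 + 0.0002) ≈ 13.000 × 0.1428 ≈ 1.856 mcg/mL.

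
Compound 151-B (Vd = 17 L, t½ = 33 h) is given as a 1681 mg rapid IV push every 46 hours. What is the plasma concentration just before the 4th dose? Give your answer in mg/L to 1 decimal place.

57.4 mg/L

f = (1/2)^(τ/t½) = (1/2)^(46/33) ≈ 0.3805.
C₀ = D/Vd = 1681/17 ≈ 98.882 mg/L.
Before the 4th dose, 3 doses have been given. Superposition: Cmin = C₀·(f + f² + … + f^3).
≈ 98.882 × (0.3805 + 0.1448 + 0.0551) ≈ 98.882 × 0.5804 ≈ 57.391 mg/L.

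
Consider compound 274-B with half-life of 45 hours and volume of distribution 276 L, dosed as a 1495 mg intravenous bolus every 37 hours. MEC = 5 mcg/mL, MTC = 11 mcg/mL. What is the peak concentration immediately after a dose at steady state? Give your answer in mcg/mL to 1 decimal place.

Over one 37-h interval, 37/45 ≈ 0.82222 half-lives elapse, leaving f ≈ 0.5656 of each dose.
Accumulation ratio R = 1/(1 − f) ≈ 1/0.4344 ≈ 2.3020.
Single-dose peak C₀ = D/Vd = 1495/276 ≈ 5.417 mcg/mL.
Cmax,ss = C₀/(1 − f) ≈ 5.417/0.4344 ≈ 12.470 mcg/mL.
Peak 12.5 mcg/mL vs MTC 11 mcg/mL: exceeds toxic threshold.

12.5 mcg/mL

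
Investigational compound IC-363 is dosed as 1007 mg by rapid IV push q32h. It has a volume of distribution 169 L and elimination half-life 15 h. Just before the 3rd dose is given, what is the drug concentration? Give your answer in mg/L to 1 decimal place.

1.7 mg/L

f = (1/2)^(τ/t½) = (1/2)^(32/15) ≈ 0.2279.
C₀ = D/Vd = 1007/169 ≈ 5.959 mg/L.
Before the 3rd dose, 2 doses have been given. Superposition: Cmin = C₀·(f + f²).
≈ 5.959 × (0.2279 + 0.0519) ≈ 5.959 × 0.2798 ≈ 1.667 mg/L.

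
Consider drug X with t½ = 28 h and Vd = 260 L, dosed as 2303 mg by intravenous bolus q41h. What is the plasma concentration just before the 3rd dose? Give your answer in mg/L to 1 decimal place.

4.4 mg/L

f = (1/2)^(τ/t½) = (1/2)^(41/28) ≈ 0.3624.
C₀ = D/Vd = 2303/260 ≈ 8.858 mg/L.
Before the 3rd dose, 2 doses have been given. Superposition: Cmin = C₀·(f + f²).
≈ 8.858 × (0.3624 + 0.1313) ≈ 8.858 × 0.4937 ≈ 4.373 mg/L.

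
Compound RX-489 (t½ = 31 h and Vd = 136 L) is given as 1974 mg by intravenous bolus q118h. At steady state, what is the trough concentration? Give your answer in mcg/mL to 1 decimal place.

τ/t½ = 118/31 ≈ 3.8065, so fraction remaining f = (1/2)^(118/31) ≈ 0.0715.
At steady state, accumulation factor R = 1/(1 − e^(−kτ)) ≈ 1.0770.
Single-dose peak C₀ = D/Vd = 1974/136 ≈ 14.515 mcg/mL.
Cmax,ss = C₀/(1 − f) ≈ 14.515/0.9285 ≈ 15.633 mcg/mL.
One interval later, Cmin,ss = Cmax,ss·e^(−kτ) ≈ 15.633 × 0.0715 ≈ 1.118 mcg/mL.

1.1 mcg/mL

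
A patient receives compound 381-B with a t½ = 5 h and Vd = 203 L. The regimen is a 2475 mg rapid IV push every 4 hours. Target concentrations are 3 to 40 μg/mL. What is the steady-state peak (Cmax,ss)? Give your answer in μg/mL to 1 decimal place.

τ/t½ = 4/5 ≈ 0.8, so fraction remaining f = (1/2)^(4/5) ≈ 0.5743.
At steady state, accumulation factor R = 1/(1 − e^(−kτ)) ≈ 2.3491.
Single-dose peak C₀ = D/Vd = 2475/203 ≈ 12.192 μg/mL.
Steady-state peak Cmax,ss = C₀·R ≈ 12.192 × 2.3491 ≈ 28.640 μg/mL.
Peak 28.6 μg/mL vs MTC 40 μg/mL: below toxic threshold.

28.6 μg/mL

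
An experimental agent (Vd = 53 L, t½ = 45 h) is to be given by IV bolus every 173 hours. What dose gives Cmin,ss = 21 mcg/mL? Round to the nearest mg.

14875 mg

τ/t½ = 173/45 ≈ 3.8444, so f = (1/2)^(173/45) ≈ 0.069616.
Cmin,ss = (D/Vd)·f/(1−f), so D = Cmin,ss·Vd·(1−f)/f.
D = 21 × 53 × (1−f)/f ≈ 21 × 53 × 13.36451 ≈ 14874.70 mg.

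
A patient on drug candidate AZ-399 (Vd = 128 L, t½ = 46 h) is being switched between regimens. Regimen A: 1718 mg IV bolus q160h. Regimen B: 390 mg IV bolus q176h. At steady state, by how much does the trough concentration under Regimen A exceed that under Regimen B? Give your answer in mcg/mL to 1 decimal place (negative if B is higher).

Regimen A: f = (1/2)^(160/46) ≈ 0.0897; Cmin,ss = (1718/128)·f/(1−f) ≈ 1.323 mcg/mL.
Regimen B: f = (1/2)^(176/46) ≈ 0.0705; Cmin,ss = (390/128)·f/(1−f) ≈ 0.231 mcg/mL.
Difference ≈ 1.323 − 0.231 ≈ 1.092 mcg/mL.

1.1 mcg/mL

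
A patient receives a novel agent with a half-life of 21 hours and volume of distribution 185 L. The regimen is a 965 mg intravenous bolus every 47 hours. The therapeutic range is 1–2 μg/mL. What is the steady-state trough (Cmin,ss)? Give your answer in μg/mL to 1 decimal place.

Over one 47-h interval, 47/21 ≈ 2.2381 half-lives elapse, leaving f ≈ 0.2120 of each dose.
At steady state, accumulation factor R = 1/(1 − e^(−kτ)) ≈ 1.2690.
Single-dose peak C₀ = D/Vd = 965/185 ≈ 5.216 μg/mL.
Cmax,ss = C₀/(1 − f) ≈ 5.216/0.7880 ≈ 6.619 μg/mL.
One interval later, Cmin,ss = Cmax,ss·e^(−kτ) ≈ 6.619 × 0.2120 ≈ 1.403 μg/mL.
Trough 1.4 μg/mL vs MEC 1 μg/mL: adequate.

1.4 μg/mL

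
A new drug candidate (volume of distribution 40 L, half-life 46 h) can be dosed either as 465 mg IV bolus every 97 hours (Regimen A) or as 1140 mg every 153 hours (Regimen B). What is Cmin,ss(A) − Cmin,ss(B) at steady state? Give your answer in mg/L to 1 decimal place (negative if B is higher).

Regimen A: f = (1/2)^(97/46) ≈ 0.2319; Cmin,ss = (465/40)·f/(1−f) ≈ 3.510 mg/L.
Regimen B: f = (1/2)^(153/46) ≈ 0.0997; Cmin,ss = (1140/40)·f/(1−f) ≈ 3.156 mg/L.
Difference ≈ 3.510 − 3.156 ≈ 0.354 mg/L.

0.4 mg/L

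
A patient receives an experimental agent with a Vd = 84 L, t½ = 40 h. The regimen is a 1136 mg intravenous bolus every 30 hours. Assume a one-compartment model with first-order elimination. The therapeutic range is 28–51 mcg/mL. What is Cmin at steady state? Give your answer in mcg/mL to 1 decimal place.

19.8 mcg/mL

τ/t½ = 30/40 ≈ 0.75, so fraction remaining f = (1/2)^(30/40) ≈ 0.5946.
Accumulation ratio R = 1/(1 − f) ≈ 1/0.4054 ≈ 2.4667.
Each bolus raises the concentration by D/Vd = 1136/84 ≈ 13.524 mcg/mL.
Cmax,ss = C₀/(1 − f) ≈ 13.524/0.4054 ≈ 33.360 mcg/mL.
One interval later, Cmin,ss = Cmax,ss·e^(−kτ) ≈ 33.360 × 0.5946 ≈ 19.836 mcg/mL.
Trough 19.8 mcg/mL vs MEC 28 mcg/mL: subtherapeutic.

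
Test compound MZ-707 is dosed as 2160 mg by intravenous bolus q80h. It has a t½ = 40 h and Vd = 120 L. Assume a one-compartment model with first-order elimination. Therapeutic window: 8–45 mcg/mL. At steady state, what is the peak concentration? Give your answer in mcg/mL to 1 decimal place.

24.0 mcg/mL

The dosing interval is 2 half-lives, so f = 2^(−2) = 0.25.
At steady state, R = 1/(1 − 0.25) = 4/3.
Single-dose peak C₀ = D/Vd = 2160/120 = 18 mcg/mL.
Steady-state peak Cmax,ss = C₀·R = 18 × 4/3 ≈ 24.000 mcg/mL.
Peak 24.0 mcg/mL vs MTC 45 mcg/mL: below toxic threshold.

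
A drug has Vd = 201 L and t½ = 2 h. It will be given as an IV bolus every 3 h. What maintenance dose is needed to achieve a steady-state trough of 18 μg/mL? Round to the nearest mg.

τ/t½ = 3/2 ≈ 1.5, so f = (1/2)^(3/2) ≈ 0.353553.
Cmin,ss = (D/Vd)·f/(1−f), so D = Cmin,ss·Vd·(1−f)/f.
D = 18 × 201 × (1−f)/f ≈ 18 × 201 × 1.82843 ≈ 6615.26 mg.

6615 mg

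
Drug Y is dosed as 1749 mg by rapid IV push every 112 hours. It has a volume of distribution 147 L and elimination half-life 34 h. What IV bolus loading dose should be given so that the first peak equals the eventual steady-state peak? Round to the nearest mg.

1948 mg

f = (1/2)^(112/34) ≈ 0.101946; accumulation ratio R = 1/(1−f) ≈ 1.11352.
Loading dose to hit Cmax,ss on first dose: D_load = D_maint·R ≈ 1749 × 1.11352 ≈ 1947.55 mg.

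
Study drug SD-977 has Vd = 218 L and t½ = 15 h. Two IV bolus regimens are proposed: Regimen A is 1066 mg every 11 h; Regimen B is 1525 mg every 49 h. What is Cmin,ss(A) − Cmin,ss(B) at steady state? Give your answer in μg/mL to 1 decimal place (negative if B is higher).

Regimen A: f = (1/2)^(11/15) ≈ 0.6015; Cmin,ss = (1066/218)·f/(1−f) ≈ 7.381 μg/mL.
Regimen B: f = (1/2)^(49/15) ≈ 0.1039; Cmin,ss = (1525/218)·f/(1−f) ≈ 0.811 μg/mL.
Difference ≈ 7.381 − 0.811 ≈ 6.570 μg/mL.

6.6 μg/mL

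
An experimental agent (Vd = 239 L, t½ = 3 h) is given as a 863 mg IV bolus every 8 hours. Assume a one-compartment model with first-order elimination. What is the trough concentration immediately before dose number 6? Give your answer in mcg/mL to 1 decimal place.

0.7 mcg/mL

f = (1/2)^(τ/t½) = (1/2)^(8/3) ≈ 0.1575.
C₀ = D/Vd = 863/239 ≈ 3.611 mcg/mL.
Before the 6th dose, 5 doses have been given. Superposition: Cmin = C₀·(f + f² + … + f^5).
≈ 3.611 × (0.1575 + 0.0248 + 0.0039 + 0.0006 + 0.0001) ≈ 3.611 × 0.1869 ≈ 0.675 mcg/mL.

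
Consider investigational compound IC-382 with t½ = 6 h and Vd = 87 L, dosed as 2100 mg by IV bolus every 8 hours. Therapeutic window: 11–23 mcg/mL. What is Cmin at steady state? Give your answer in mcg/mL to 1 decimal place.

15.9 mcg/mL

τ/t½ = 8/6 ≈ 1.3333, so fraction remaining f = (1/2)^(8/6) ≈ 0.3969.
At steady state, accumulation factor R = 1/(1 − e^(−kτ)) ≈ 1.6581.
Each bolus raises the concentration by D/Vd = 2100/87 ≈ 24.138 mcg/mL.
Steady-state peak Cmax,ss = C₀·R ≈ 24.138 × 1.6581 ≈ 40.023 mcg/mL.
Steady-state trough Cmin,ss = Cmax,ss·f ≈ 40.023 × 0.3969 ≈ 15.885 mcg/mL.
Trough 15.9 mcg/mL vs MEC 11 mcg/mL: adequate.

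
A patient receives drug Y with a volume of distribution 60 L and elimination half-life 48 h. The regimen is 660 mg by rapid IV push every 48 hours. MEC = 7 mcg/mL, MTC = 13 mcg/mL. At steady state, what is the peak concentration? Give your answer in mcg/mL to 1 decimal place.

The dosing interval is 1 half-life, so f = 2^(−1) = 0.5.
At steady state, R = 1/(1 − 0.5) = 2/1.
Single-dose peak C₀ = D/Vd = 660/60 = 11 mcg/mL.
Steady-state peak Cmax,ss = C₀·R = 11 × 2/1 ≈ 22.000 mcg/mL.
Peak 22.0 mcg/mL vs MTC 13 mcg/mL: exceeds toxic threshold.

22.0 mcg/mL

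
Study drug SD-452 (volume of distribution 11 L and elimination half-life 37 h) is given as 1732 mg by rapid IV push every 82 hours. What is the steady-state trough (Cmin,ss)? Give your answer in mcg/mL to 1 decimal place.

Over one 82-h interval, 82/37 ≈ 2.2162 half-lives elapse, leaving f ≈ 0.2152 of each dose.
Each bolus raises the concentration by D/Vd = 1732/11 ≈ 157.455 mcg/mL.
Steady-state trough Cmin,ss = C₀·f/(1−f) ≈ 157.455 × 0.2152/0.7848 ≈ 43.176 mcg/mL.

43.2 mcg/mL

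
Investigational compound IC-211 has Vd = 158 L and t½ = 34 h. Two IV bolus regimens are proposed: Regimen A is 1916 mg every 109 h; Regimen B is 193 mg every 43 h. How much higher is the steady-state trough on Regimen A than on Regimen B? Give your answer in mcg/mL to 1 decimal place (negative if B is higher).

Regimen A: f = (1/2)^(109/34) ≈ 0.1084; Cmin,ss = (1916/158)·f/(1−f) ≈ 1.474 mcg/mL.
Regimen B: f = (1/2)^(43/34) ≈ 0.4162; Cmin,ss = (193/158)·f/(1−f) ≈ 0.871 mcg/mL.
Difference ≈ 1.474 − 0.871 ≈ 0.603 mcg/mL.

0.6 mcg/mL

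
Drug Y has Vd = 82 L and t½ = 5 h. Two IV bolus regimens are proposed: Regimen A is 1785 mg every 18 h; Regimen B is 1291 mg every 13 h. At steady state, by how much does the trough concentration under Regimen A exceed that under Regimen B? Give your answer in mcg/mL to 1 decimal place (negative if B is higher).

Regimen A: f = (1/2)^(18/5) ≈ 0.0825; Cmin,ss = (1785/82)·f/(1−f) ≈ 1.957 mcg/mL.
Regimen B: f = (1/2)^(13/5) ≈ 0.1649; Cmin,ss = (1291/82)·f/(1−f) ≈ 3.109 mcg/mL.
Difference ≈ 1.957 − 3.109 ≈ -1.152 mcg/mL.

-1.2 mcg/mL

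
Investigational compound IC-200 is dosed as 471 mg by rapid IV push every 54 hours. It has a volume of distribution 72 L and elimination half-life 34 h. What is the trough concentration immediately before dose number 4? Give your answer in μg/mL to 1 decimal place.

3.1 μg/mL

f = (1/2)^(τ/t½) = (1/2)^(54/34) ≈ 0.3326.
C₀ = D/Vd = 471/72 ≈ 6.542 μg/mL.
Before the 4th dose, 3 doses have been given. Superposition: Cmin = C₀·(f + f² + … + f^3).
≈ 6.542 × (0.3326 + 0.1106 + 0.0368) ≈ 6.542 × 0.4800 ≈ 3.140 μg/mL.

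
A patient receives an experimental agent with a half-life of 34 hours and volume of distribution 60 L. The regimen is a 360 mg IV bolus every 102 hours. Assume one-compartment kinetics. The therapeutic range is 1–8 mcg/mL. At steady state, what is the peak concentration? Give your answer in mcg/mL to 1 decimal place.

6.9 mcg/mL

The dosing interval is 3 half-lives, so f = 2^(−3) = 0.125.
Accumulation ratio R = 1/(1 − f) = 1/0.875 = 8/7.
Single-dose peak C₀ = D/Vd = 360/60 = 6 mcg/mL.
Steady-state peak Cmax,ss = C₀·R = 6 × 8/7 ≈ 6.857 mcg/mL.
Peak 6.9 mcg/mL vs MTC 8 mcg/mL: below toxic threshold.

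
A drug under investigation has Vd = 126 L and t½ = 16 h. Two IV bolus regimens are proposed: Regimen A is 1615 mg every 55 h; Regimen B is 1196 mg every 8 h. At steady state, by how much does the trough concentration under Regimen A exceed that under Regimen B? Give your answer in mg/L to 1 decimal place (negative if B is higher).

Regimen A: f = (1/2)^(55/16) ≈ 0.0923; Cmin,ss = (1615/126)·f/(1−f) ≈ 1.303 mg/L.
Regimen B: f = (1/2)^(8/16) ≈ 0.7071; Cmin,ss = (1196/126)·f/(1−f) ≈ 22.915 mg/L.
Difference ≈ 1.303 − 22.915 ≈ -21.612 mg/L.

-21.6 mg/L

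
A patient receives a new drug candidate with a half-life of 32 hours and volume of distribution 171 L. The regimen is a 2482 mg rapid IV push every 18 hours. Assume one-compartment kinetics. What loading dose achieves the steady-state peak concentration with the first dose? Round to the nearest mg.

7687 mg

f = (1/2)^(18/32) ≈ 0.677128; accumulation ratio R = 1/(1−f) ≈ 3.09720.
Loading dose to hit Cmax,ss on first dose: D_load = D_maint·R ≈ 2482 × 3.09720 ≈ 7687.25 mg.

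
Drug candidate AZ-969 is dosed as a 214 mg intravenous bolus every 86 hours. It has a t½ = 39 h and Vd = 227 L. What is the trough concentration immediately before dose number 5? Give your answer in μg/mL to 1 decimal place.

f = (1/2)^(τ/t½) = (1/2)^(86/39) ≈ 0.2169.
C₀ = D/Vd = 214/227 ≈ 0.943 μg/mL.
Before the 5th dose, 4 doses have been given. Superposition: Cmin = C₀·(f + f² + … + f^4).
≈ 0.943 × (0.2169 + 0.0470 + 0.0102 + 0.0022) ≈ 0.943 × 0.2763 ≈ 0.261 μg/mL.

0.3 μg/mL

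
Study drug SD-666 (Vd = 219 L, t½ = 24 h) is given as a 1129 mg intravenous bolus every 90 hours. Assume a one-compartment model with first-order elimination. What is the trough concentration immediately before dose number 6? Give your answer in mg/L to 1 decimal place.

0.4 mg/L

f = (1/2)^(τ/t½) = (1/2)^(90/24) ≈ 0.0743.
C₀ = D/Vd = 1129/219 ≈ 5.155 mg/L.
Before the 6th dose, 5 doses have been given. Superposition: Cmin = C₀·(f + f² + … + f^5).
≈ 5.155 × (0.0743 + 0.0055 + 0.0004 + 0.0000 + 0.0000) ≈ 5.155 × 0.0802 ≈ 0.413 mg/L.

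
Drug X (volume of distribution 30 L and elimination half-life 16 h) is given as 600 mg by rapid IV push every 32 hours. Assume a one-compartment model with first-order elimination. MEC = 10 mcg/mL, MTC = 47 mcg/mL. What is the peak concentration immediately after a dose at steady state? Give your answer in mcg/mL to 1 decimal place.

26.7 mcg/mL

τ = 32 h = 2 half-lives, so f = (1/2)^2 = 0.25.
At steady state, R = 1/(1 − 0.25) = 4/3.
Single-dose peak C₀ = D/Vd = 600/30 = 20 mcg/mL.
Steady-state peak Cmax,ss = C₀·R = 20 × 4/3 ≈ 26.667 mcg/mL.
Peak 26.7 mcg/mL vs MTC 47 mcg/mL: below toxic threshold.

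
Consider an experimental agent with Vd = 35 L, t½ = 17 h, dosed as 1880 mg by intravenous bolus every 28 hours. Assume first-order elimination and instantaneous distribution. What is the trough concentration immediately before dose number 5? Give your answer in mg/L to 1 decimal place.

24.9 mg/L

f = (1/2)^(τ/t½) = (1/2)^(28/17) ≈ 0.3193.
C₀ = D/Vd = 1880/35 ≈ 53.714 mg/L.
Before the 5th dose, 4 doses have been given. Superposition: Cmin = C₀·(f + f² + … + f^4).
≈ 53.714 × (0.3193 + 0.1020 + 0.0326 + 0.0104) ≈ 53.714 × 0.4643 ≈ 24.939 mg/L.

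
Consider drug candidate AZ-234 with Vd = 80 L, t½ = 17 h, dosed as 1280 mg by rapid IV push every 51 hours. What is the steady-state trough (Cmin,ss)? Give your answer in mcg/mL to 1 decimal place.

The dosing interval is 3 half-lives, so f = 2^(−3) = 0.125.
At steady state, R = 1/(1 − 0.125) = 8/7.
Single-dose peak C₀ = D/Vd = 1280/80 = 16 mcg/mL.
Steady-state peak Cmax,ss = C₀·R = 16 × 8/7 ≈ 18.286 mcg/mL.
Steady-state trough Cmin,ss = Cmax,ss·f ≈ 18.286 × 0.125 ≈ 2.286 mcg/mL.

2.3 mcg/mL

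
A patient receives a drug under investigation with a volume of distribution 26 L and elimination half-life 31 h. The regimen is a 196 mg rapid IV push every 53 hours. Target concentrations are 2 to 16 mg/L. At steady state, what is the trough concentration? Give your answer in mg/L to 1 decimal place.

τ/t½ = 53/31 ≈ 1.7097, so fraction remaining f = (1/2)^(53/31) ≈ 0.3057.
Single-dose peak C₀ = D/Vd = 196/26 ≈ 7.538 mg/L.
Steady-state trough Cmin,ss = C₀·f/(1−f) ≈ 7.538 × 0.3057/0.6943 ≈ 3.319 mg/L.
Trough 3.3 mg/L vs MEC 2 mg/L: adequate.

3.3 mg/L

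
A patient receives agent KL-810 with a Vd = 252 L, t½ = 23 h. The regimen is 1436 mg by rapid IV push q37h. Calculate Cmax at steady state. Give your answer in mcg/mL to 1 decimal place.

k = ln2/t½ = ln2/23 ≈ 0.030137 h⁻¹; fraction remaining f = e^(−kτ) = e^(−0.030137×37) ≈ 0.3279.
Accumulation ratio R = 1/(1 − f) ≈ 1/0.6721 ≈ 1.4879.
Each bolus raises the concentration by D/Vd = 1436/252 ≈ 5.698 mcg/mL.
Steady-state peak Cmax,ss = C₀·R ≈ 5.698 × 1.4879 ≈ 8.478 mcg/mL.

8.5 mcg/mL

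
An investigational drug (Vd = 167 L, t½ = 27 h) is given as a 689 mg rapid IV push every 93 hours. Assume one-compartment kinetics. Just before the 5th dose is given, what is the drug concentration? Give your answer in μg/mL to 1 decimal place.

f = (1/2)^(τ/t½) = (1/2)^(93/27) ≈ 0.0919.
C₀ = D/Vd = 689/167 ≈ 4.126 μg/mL.
Before the 5th dose, 4 doses have been given. Superposition: Cmin = C₀·(f + f² + … + f^4).
≈ 4.126 × (0.0919 + 0.0084 + 0.0008 + 0.0001) ≈ 4.126 × 0.1012 ≈ 0.418 μg/mL.

0.4 μg/mL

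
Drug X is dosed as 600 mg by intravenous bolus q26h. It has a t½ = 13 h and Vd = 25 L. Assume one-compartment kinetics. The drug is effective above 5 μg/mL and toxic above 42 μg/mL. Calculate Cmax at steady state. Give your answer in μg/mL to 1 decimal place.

32.0 μg/mL

The dosing interval is 2 half-lives, so f = 2^(−2) = 0.25.
At steady state, R = 1/(1 − 0.25) = 4/3.
Single-dose peak C₀ = D/Vd = 600/25 = 24 μg/mL.
Steady-state peak Cmax,ss = C₀·R = 24 × 4/3 ≈ 32.000 μg/mL.
Peak 32.0 μg/mL vs MTC 42 μg/mL: below toxic threshold.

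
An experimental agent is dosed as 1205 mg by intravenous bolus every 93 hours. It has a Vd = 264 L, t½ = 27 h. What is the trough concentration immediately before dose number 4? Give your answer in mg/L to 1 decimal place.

f = (1/2)^(τ/t½) = (1/2)^(93/27) ≈ 0.0919.
C₀ = D/Vd = 1205/264 ≈ 4.564 mg/L.
Before the 4th dose, 3 doses have been given. Superposition: Cmin = C₀·(f + f² + … + f^3).
≈ 4.564 × (0.0919 + 0.0084 + 0.0008) ≈ 4.564 × 0.1011 ≈ 0.461 mg/L.

0.5 mg/L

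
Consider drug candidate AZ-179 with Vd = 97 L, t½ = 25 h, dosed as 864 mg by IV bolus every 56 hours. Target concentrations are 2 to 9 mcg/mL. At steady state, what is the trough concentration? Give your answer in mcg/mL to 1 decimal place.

2.4 mcg/mL

τ/t½ = 56/25 ≈ 2.24, so fraction remaining f = (1/2)^(56/25) ≈ 0.2117.
Accumulation ratio R = 1/(1 − f) ≈ 1/0.7883 ≈ 1.2686.
Single-dose peak C₀ = D/Vd = 864/97 ≈ 8.907 mcg/mL.
Steady-state peak Cmax,ss = C₀·R ≈ 8.907 × 1.2686 ≈ 11.299 mcg/mL.
One interval later, Cmin,ss = Cmax,ss·e^(−kτ) ≈ 11.299 × 0.2117 ≈ 2.392 mcg/mL.
Trough 2.4 mcg/mL vs MEC 2 mcg/mL: adequate.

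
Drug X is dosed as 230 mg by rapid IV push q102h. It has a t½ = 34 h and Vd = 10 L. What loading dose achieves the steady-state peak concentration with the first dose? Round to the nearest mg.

263 mg

f = (1/2)^(102/34) ≈ 0.125000; accumulation ratio R = 1/(1−f) ≈ 1.14286.
Loading dose to hit Cmax,ss on first dose: D_load = D_maint·R ≈ 230 × 1.14286 ≈ 262.86 mg.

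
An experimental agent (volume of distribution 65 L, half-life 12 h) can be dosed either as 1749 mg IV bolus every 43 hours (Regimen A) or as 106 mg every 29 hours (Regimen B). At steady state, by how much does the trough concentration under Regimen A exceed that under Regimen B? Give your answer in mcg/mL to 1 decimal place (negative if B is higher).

Regimen A: f = (1/2)^(43/12) ≈ 0.0834; Cmin,ss = (1749/65)·f/(1−f) ≈ 2.448 mcg/mL.
Regimen B: f = (1/2)^(29/12) ≈ 0.1873; Cmin,ss = (106/65)·f/(1−f) ≈ 0.376 mcg/mL.
Difference ≈ 2.448 − 0.376 ≈ 2.072 mcg/mL.

2.1 mcg/mL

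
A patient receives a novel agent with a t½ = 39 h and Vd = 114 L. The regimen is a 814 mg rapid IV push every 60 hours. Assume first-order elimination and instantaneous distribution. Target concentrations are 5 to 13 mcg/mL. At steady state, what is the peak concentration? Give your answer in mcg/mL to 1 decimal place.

Over one 60-h interval, 60/39 ≈ 1.5385 half-lives elapse, leaving f ≈ 0.3443 of each dose.
At steady state, accumulation factor R = 1/(1 − e^(−kτ)) ≈ 1.5251.
Single-dose peak C₀ = D/Vd = 814/114 ≈ 7.140 mcg/mL.
Steady-state peak Cmax,ss = C₀·R ≈ 7.140 × 1.5251 ≈ 10.889 mcg/mL.
Peak 10.9 mcg/mL vs MTC 13 mcg/mL: below toxic threshold.

10.9 mcg/mL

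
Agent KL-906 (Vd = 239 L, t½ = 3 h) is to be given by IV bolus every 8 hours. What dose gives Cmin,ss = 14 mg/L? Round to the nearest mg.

17900 mg

τ/t½ = 8/3 ≈ 2.6667, so f = (1/2)^(8/3) ≈ 0.157490.
Cmin,ss = (D/Vd)·f/(1−f), so D = Cmin,ss·Vd·(1−f)/f.
D = 14 × 239 × (1−f)/f ≈ 14 × 239 × 5.34961 ≈ 17899.80 mg.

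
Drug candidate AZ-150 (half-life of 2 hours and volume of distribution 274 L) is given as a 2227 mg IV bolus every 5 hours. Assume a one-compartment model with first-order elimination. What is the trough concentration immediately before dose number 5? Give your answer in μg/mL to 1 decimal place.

1.7 μg/mL

f = (1/2)^(τ/t½) = (1/2)^(5/2) ≈ 0.1768.
C₀ = D/Vd = 2227/274 ≈ 8.128 μg/mL.
Before the 5th dose, 4 doses have been given. Superposition: Cmin = C₀·(f + f² + … + f^4).
≈ 8.128 × (0.1768 + 0.0313 + 0.0055 + 0.0010) ≈ 8.128 × 0.2146 ≈ 1.744 μg/mL.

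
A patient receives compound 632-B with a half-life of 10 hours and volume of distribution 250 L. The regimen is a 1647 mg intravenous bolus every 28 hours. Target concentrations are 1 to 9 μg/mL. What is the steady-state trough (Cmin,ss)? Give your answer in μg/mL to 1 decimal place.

1.1 μg/mL

τ/t½ = 28/10 ≈ 2.8, so fraction remaining f = (1/2)^(28/10) ≈ 0.1436.
Each bolus raises the concentration by D/Vd = 1647/250 ≈ 6.588 μg/mL.
Steady-state trough Cmin,ss = C₀·f/(1−f) ≈ 6.588 × 0.1436/0.8564 ≈ 1.105 μg/mL.
Trough 1.1 μg/mL vs MEC 1 μg/mL: adequate.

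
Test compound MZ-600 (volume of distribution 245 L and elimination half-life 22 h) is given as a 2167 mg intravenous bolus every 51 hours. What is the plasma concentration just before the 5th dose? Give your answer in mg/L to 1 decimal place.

f = (1/2)^(τ/t½) = (1/2)^(51/22) ≈ 0.2005.
C₀ = D/Vd = 2167/245 ≈ 8.845 mg/L.
Before the 5th dose, 4 doses have been given. Superposition: Cmin = C₀·(f + f² + … + f^4).
≈ 8.845 × (0.2005 + 0.0402 + 0.0081 + 0.0016) ≈ 8.845 × 0.2504 ≈ 2.215 mg/L.

2.2 mg/L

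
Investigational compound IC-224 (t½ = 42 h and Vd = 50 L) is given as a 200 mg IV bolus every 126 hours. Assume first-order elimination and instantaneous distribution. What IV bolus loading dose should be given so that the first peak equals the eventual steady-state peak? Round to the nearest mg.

f = (1/2)^(126/42) ≈ 0.125000; accumulation ratio R = 1/(1−f) ≈ 1.14286.
Loading dose to hit Cmax,ss on first dose: D_load = D_maint·R ≈ 200 × 1.14286 ≈ 228.57 mg.

229 mg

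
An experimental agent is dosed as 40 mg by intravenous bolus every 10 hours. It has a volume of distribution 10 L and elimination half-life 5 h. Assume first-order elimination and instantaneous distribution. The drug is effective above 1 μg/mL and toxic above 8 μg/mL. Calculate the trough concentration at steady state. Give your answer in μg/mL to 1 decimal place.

1.3 μg/mL

The dosing interval is 2 half-lives, so f = 2^(−2) = 0.25.
Accumulation ratio R = 1/(1 − f) = 1/0.75 = 4/3.
Single-dose peak C₀ = D/Vd = 40/10 = 4 μg/mL.
Steady-state peak Cmax,ss = C₀·R = 4 × 4/3 ≈ 5.333 μg/mL.
Steady-state trough Cmin,ss = Cmax,ss·f ≈ 5.333 × 0.25 ≈ 1.333 μg/mL.
Trough 1.3 μg/mL vs MEC 1 μg/mL: adequate.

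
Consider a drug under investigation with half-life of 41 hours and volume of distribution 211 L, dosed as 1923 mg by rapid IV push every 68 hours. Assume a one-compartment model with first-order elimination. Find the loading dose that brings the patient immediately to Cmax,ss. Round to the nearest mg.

2815 mg

f = (1/2)^(68/41) ≈ 0.316760; accumulation ratio R = 1/(1−f) ≈ 1.46361.
Loading dose to hit Cmax,ss on first dose: D_load = D_maint·R ≈ 1923 × 1.46361 ≈ 2814.52 mg.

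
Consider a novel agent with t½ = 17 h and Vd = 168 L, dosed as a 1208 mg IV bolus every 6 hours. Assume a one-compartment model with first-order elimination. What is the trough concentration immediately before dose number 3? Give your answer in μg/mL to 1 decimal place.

10.0 μg/mL

f = (1/2)^(τ/t½) = (1/2)^(6/17) ≈ 0.7830.
C₀ = D/Vd = 1208/168 ≈ 7.190 μg/mL.
Before the 3rd dose, 2 doses have been given. Superposition: Cmin = C₀·(f + f²).
≈ 7.190 × (0.7830 + 0.6131) ≈ 7.190 × 1.3961 ≈ 10.038 μg/mL.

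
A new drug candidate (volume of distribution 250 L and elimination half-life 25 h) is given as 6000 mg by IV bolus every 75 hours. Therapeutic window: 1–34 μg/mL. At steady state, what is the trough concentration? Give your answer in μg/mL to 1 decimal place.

The dosing interval is 3 half-lives, so f = 2^(−3) = 0.125.
Accumulation ratio R = 1/(1 − f) = 1/0.875 = 8/7.
Single-dose peak C₀ = D/Vd = 6000/250 = 24 μg/mL.
Steady-state peak Cmax,ss = C₀·R = 24 × 8/7 ≈ 27.429 μg/mL.
Steady-state trough Cmin,ss = Cmax,ss·f ≈ 27.429 × 0.125 ≈ 3.429 μg/mL.
Trough 3.4 μg/mL vs MEC 1 μg/mL: adequate.

3.4 μg/mL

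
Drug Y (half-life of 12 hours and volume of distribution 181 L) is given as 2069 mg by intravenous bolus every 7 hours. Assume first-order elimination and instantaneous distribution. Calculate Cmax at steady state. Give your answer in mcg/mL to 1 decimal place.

34.4 mcg/mL

k = ln2/t½ = ln2/12 ≈ 0.057762 h⁻¹; fraction remaining f = e^(−kτ) = e^(−0.057762×7) ≈ 0.6674.
At steady state, accumulation factor R = 1/(1 − e^(−kτ)) ≈ 3.0066.
Each bolus raises the concentration by D/Vd = 2069/181 ≈ 11.431 mcg/mL.
Steady-state peak Cmax,ss = C₀·R ≈ 11.431 × 3.0066 ≈ 34.368 mcg/mL.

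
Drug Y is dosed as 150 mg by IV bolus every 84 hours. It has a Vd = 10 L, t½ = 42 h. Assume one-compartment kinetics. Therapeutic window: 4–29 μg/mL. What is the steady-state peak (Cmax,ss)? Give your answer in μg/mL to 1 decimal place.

20.0 μg/mL

τ = 84 h = 2 half-lives, so f = (1/2)^2 = 0.25.
At steady state, R = 1/(1 − 0.25) = 4/3.
Single-dose peak C₀ = D/Vd = 150/10 = 15 μg/mL.
Steady-state peak Cmax,ss = C₀·R = 15 × 4/3 ≈ 20.000 μg/mL.
Peak 20.0 μg/mL vs MTC 29 μg/mL: below toxic threshold.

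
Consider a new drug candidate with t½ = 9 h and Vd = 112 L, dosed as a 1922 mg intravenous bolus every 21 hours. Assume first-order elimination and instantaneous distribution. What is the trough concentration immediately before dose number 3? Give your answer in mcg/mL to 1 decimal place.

4.1 mcg/mL

f = (1/2)^(τ/t½) = (1/2)^(21/9) ≈ 0.1984.
C₀ = D/Vd = 1922/112 ≈ 17.161 mcg/mL.
Before the 3rd dose, 2 doses have been given. Superposition: Cmin = C₀·(f + f²).
≈ 17.161 × (0.1984 + 0.0394) ≈ 17.161 × 0.2378 ≈ 4.081 mcg/mL.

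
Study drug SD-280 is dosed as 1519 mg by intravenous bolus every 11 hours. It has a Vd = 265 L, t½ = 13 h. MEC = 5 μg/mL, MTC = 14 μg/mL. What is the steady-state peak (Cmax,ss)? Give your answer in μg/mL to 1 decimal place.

Over one 11-h interval, 11/13 ≈ 0.84615 half-lives elapse, leaving f ≈ 0.5563 of each dose.
Accumulation ratio R = 1/(1 − f) ≈ 1/0.4437 ≈ 2.2538.
Single-dose peak C₀ = D/Vd = 1519/265 ≈ 5.732 μg/mL.
Steady-state peak Cmax,ss = C₀·R ≈ 5.732 × 2.2538 ≈ 12.919 μg/mL.
Peak 12.9 μg/mL vs MTC 14 μg/mL: below toxic threshold.

12.9 μg/mL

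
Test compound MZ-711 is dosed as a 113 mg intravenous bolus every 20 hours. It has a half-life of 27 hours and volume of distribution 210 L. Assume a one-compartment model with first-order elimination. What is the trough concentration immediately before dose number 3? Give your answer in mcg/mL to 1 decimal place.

f = (1/2)^(τ/t½) = (1/2)^(20/27) ≈ 0.5984.
C₀ = D/Vd = 113/210 ≈ 0.538 mcg/mL.
Before the 3rd dose, 2 doses have been given. Superposition: Cmin = C₀·(f + f²).
≈ 0.538 × (0.5984 + 0.3581) ≈ 0.538 × 0.9565 ≈ 0.515 mcg/mL.

0.5 mcg/mL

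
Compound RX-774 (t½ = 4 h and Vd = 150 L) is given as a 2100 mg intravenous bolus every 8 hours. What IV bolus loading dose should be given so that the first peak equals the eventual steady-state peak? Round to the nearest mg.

f = (1/2)^(8/4) ≈ 0.250000; accumulation ratio R = 1/(1−f) ≈ 1.33333.
Loading dose to hit Cmax,ss on first dose: D_load = D_maint·R ≈ 2100 × 1.33333 ≈ 2799.99 mg.

2800 mg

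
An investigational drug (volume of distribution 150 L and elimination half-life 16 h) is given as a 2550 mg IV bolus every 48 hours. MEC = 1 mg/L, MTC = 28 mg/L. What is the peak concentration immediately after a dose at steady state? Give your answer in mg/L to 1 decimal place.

τ = 48 h = 3 half-lives, so f = (1/2)^3 = 0.125.
Accumulation ratio R = 1/(1 − f) = 1/0.875 = 8/7.
Single-dose peak C₀ = D/Vd = 2550/150 = 17 mg/L.
Steady-state peak Cmax,ss = C₀·R = 17 × 8/7 ≈ 19.429 mg/L.
Peak 19.4 mg/L vs MTC 28 mg/L: below toxic threshold.

19.4 mg/L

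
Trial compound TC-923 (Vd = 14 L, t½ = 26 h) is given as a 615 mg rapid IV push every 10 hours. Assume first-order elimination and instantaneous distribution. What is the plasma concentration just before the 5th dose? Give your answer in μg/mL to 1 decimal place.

f = (1/2)^(τ/t½) = (1/2)^(10/26) ≈ 0.7660.
C₀ = D/Vd = 615/14 ≈ 43.929 μg/mL.
Before the 5th dose, 4 doses have been given. Superposition: Cmin = C₀·(f + f² + … + f^4).
≈ 43.929 × (0.7660 + 0.5868 + 0.4495 + 0.3443) ≈ 43.929 × 2.1466 ≈ 94.298 μg/mL.

94.3 μg/mL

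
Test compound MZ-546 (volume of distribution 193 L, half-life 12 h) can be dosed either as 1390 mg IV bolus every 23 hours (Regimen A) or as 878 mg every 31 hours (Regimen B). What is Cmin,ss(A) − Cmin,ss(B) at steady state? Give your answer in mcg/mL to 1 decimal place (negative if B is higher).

1.7 mcg/mL

Regimen A: f = (1/2)^(23/12) ≈ 0.2649; Cmin,ss = (1390/193)·f/(1−f) ≈ 2.595 mcg/mL.
Regimen B: f = (1/2)^(31/12) ≈ 0.1669; Cmin,ss = (878/193)·f/(1−f) ≈ 0.911 mcg/mL.
Difference ≈ 2.595 − 0.911 ≈ 1.684 mcg/mL.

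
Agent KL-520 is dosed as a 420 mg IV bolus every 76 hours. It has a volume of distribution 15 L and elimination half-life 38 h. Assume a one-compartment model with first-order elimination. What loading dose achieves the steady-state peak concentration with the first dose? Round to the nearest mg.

560 mg

f = (1/2)^(76/38) ≈ 0.250000; accumulation ratio R = 1/(1−f) ≈ 1.33333.
Loading dose to hit Cmax,ss on first dose: D_load = D_maint·R ≈ 420 × 1.33333 ≈ 560.00 mg.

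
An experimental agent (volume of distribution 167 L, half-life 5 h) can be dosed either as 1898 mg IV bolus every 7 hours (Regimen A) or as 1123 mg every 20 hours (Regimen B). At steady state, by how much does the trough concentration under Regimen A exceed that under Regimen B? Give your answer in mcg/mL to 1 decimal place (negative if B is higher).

6.5 mcg/mL

Regimen A: f = (1/2)^(7/5) ≈ 0.3789; Cmin,ss = (1898/167)·f/(1−f) ≈ 6.933 mcg/mL.
Regimen B: f = (1/2)^(20/5) ≈ 0.0625; Cmin,ss = (1123/167)·f/(1−f) ≈ 0.448 mcg/mL.
Difference ≈ 6.933 − 0.448 ≈ 6.485 mcg/mL.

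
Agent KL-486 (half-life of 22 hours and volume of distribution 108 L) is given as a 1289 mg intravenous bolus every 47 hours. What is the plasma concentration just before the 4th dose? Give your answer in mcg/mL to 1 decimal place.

3.5 mcg/mL

f = (1/2)^(τ/t½) = (1/2)^(47/22) ≈ 0.2275.
C₀ = D/Vd = 1289/108 ≈ 11.935 mcg/mL.
Before the 4th dose, 3 doses have been given. Superposition: Cmin = C₀·(f + f² + … + f^3).
≈ 11.935 × (0.2275 + 0.0518 + 0.0118) ≈ 11.935 × 0.2911 ≈ 3.474 mcg/mL.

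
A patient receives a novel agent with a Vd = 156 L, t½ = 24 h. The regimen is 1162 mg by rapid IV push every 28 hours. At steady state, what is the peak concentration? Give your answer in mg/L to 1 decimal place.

13.4 mg/L

Over one 28-h interval, 28/24 ≈ 1.1667 half-lives elapse, leaving f ≈ 0.4454 of each dose.
At steady state, accumulation factor R = 1/(1 − e^(−kτ)) ≈ 1.8031.
Single-dose peak C₀ = D/Vd = 1162/156 ≈ 7.449 mg/L.
Steady-state peak Cmax,ss = C₀·R ≈ 7.449 × 1.8031 ≈ 13.431 mg/L.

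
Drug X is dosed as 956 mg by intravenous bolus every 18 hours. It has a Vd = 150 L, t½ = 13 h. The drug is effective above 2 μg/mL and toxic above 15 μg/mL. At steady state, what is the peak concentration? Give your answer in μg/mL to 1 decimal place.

10.3 μg/mL

Over one 18-h interval, 18/13 ≈ 1.3846 half-lives elapse, leaving f ≈ 0.3830 of each dose.
At steady state, accumulation factor R = 1/(1 − e^(−kτ)) ≈ 1.6207.
Each bolus raises the concentration by D/Vd = 956/150 ≈ 6.373 μg/mL.
Steady-state peak Cmax,ss = C₀·R ≈ 6.373 × 1.6207 ≈ 10.329 μg/mL.
Peak 10.3 μg/mL vs MTC 15 μg/mL: below toxic threshold.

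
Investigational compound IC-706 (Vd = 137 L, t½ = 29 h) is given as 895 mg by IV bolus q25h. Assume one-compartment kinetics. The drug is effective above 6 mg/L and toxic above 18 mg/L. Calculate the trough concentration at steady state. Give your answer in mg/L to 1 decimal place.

k = ln2/t½ = ln2/29 ≈ 0.023902 h⁻¹; fraction remaining f = e^(−kτ) = e^(−0.023902×25) ≈ 0.5502.
Accumulation ratio R = 1/(1 − f) ≈ 1/0.4498 ≈ 2.2232.
Single-dose peak C₀ = D/Vd = 895/137 ≈ 6.533 mg/L.
Cmax,ss = C₀/(1 − f) ≈ 6.533/0.4498 ≈ 14.524 mg/L.
Steady-state trough Cmin,ss = Cmax,ss·f ≈ 14.524 × 0.5502 ≈ 7.991 mg/L.
Trough 8.0 mg/L vs MEC 6 mg/L: adequate.

8.0 mg/L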